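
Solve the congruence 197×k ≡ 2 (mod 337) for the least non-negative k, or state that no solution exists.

207

gcd(197, 337) = 1, so a unique solution mod 337 exists.
197⁻¹ ≡ 272 (mod 337).
k ≡ 272×2 ≡ 207 (mod 337).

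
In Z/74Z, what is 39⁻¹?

19

Apply the Euclidean algorithm and back-substitute:
74 = 1·39 + 35
39 = 1·35 + 4
35 = 8·4 + 3
4 = 1·3 + 1
3 = 3·1 + 0
gcd(39, 74) = 1, so the inverse exists.
Back-substitute for 1:
1 = 1·4 − 1·3
  = −1·35 + 9·4
  = 9·39 − 10·35
  = −10·74 + 19·39
So 39⁻¹ ≡ 19 (mod 74).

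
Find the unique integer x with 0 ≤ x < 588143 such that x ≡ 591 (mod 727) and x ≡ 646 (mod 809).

552384

727⁻¹ mod 809: 727×661 ≡ 1 (mod 809), so 727⁻¹ ≡ 661.
x = 591 + 727×((646 − 591)×661 mod 809) = 591 + 727×759 = 552384.
Check: 552384 mod 727 = 591, 552384 mod 809 = 646. ✓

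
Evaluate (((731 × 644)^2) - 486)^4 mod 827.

25

731 × 644 = 470764 ≡ 201 (mod 827)
(201)^2 ≡ 705 (mod 827)
705 - 486 = 219
(219)^4 ≡ 25 (mod 827)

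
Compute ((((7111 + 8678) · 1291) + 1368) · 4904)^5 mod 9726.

7111 + 8678 = 15789 ≡ 6063 (mod 9726)
6063 · 1291 = 7827333 ≡ 7629 (mod 9726)
7629 + 1368 = 8997
8997 · 4904 = 44121288 ≡ 4152 (mod 9726)
(4152)^5 ≡ 6318 (mod 9726)

6318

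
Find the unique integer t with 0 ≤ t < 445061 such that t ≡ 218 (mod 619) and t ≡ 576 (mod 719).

619⁻¹ mod 719: 619·568 ≡ 1 (mod 719), so 619⁻¹ ≡ 568.
t = 218 + 619·((576 − 218)·568 mod 719) = 218 + 619·586 = 362952.

362952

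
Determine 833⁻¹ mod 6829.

2566

6829 = 8*833 + 165
833 = 5*165 + 8
165 = 20*8 + 5
8 = 1*5 + 3
5 = 1*3 + 2
3 = 1*2 + 1
2 = 2*1 + 0
gcd(833, 6829) = 1, so the inverse exists.
Back-substitute for 1:
1 = 1*3 − 1*2
  = −1*5 + 2*3
  = 2*8 − 3*5
  = −3*165 + 62*8
  = 62*833 − 313*165
  = −313*6829 + 2566*833
So 833⁻¹ ≡ 2566 (mod 6829).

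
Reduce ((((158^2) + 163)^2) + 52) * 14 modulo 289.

(158)^2 ≡ 110 (mod 289)
110 + 163 = 273
(273)^2 ≡ 256 (mod 289)
256 + 52 = 308 ≡ 19 (mod 289)
19 * 14 = 266

266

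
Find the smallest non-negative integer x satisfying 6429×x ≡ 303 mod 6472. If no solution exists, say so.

595

gcd(6429, 6472) = 1, so a unique solution mod 6472 exists.
6429⁻¹ ≡ 301 (mod 6472).
x ≡ 301×303 ≡ 595 (mod 6472).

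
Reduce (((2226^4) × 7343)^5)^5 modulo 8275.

7518

(2226)^4 ≡ 5001 (mod 8275)
5001 × 7343 = 36722343 ≡ 6168 (mod 8275)
(6168)^5 ≡ 8143 (mod 8275)
(8143)^5 ≡ 7518 (mod 8275)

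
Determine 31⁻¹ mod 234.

151

234 = 7*31 + 17
31 = 1*17 + 14
17 = 1*14 + 3
14 = 4*3 + 2
3 = 1*2 + 1
2 = 2*1 + 0
gcd(31, 234) = 1, so the inverse exists.
Back-substitute for 1:
1 = 1*3 − 1*2
  = −1*14 + 5*3
  = 5*17 − 6*14
  = −6*31 + 11*17
  = 11*234 − 83*31
So 31⁻¹ ≡ −83 ≡ 151 (mod 234).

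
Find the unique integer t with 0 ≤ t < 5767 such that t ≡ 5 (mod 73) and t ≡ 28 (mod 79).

73⁻¹ mod 79: 73*13 ≡ 1 (mod 79), so 73⁻¹ ≡ 13.
t = 5 + 73*((28 − 5)*13 mod 79) = 5 + 73*62 = 4531.

4531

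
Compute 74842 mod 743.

74842 = 100·743 + 542, so 74842 ≡ 542 (mod 743).

542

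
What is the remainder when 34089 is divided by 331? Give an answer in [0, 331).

327

34089 = 102*331 + 327, so 34089 ≡ 327 (mod 331).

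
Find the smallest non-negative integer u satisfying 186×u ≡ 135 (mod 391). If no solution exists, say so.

171

gcd(186, 391) = 1, so a unique solution mod 391 exists.
186⁻¹ ≡ 288 (mod 391).
u ≡ 288×135 ≡ 171 (mod 391).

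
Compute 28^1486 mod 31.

28^1 ≡ 28 (mod 31)
28^2 ≡ 28^2 = 784 ≡ 9 (mod 31)
28^4 ≡ 9^2 = 81 ≡ 19 (mod 31)
28^8 ≡ 19^2 = 361 ≡ 20 (mod 31)
28^16 ≡ 20^2 = 400 ≡ 28 (mod 31)
28^32 ≡ 28^2 = 784 ≡ 9 (mod 31)
28^64 ≡ 9^2 = 81 ≡ 19 (mod 31)
28^128 ≡ 19^2 = 361 ≡ 20 (mod 31)
28^256 ≡ 20^2 = 400 ≡ 28 (mod 31)
28^512 ≡ 28^2 = 784 ≡ 9 (mod 31)
28^1024 ≡ 9^2 = 81 ≡ 19 (mod 31)
28^1486 = 28^1024 * 28^256 * 28^128 * 28^64 * 28^8 * 28^4 * 28^2 ≡ 19 * 28 * 20 * 19 * 20 * 19 * 9 (mod 31).
Accumulate the product:
19 * 28 = 532 ≡ 5
5 * 20 = 100 ≡ 7
7 * 19 = 133 ≡ 9
9 * 20 = 180 ≡ 25
25 * 19 = 475 ≡ 10
10 * 9 = 90 ≡ 28

28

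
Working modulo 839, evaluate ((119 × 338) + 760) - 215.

495

119 × 338 = 40222 ≡ 789 (mod 839)
789 + 760 = 1549 ≡ 710 (mod 839)
710 - 215 = 495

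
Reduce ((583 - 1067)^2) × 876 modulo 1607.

784

583 - 1067 = -484 ≡ 1123 (mod 1607)
(1123)^2 ≡ 1241 (mod 1607)
1241 × 876 = 1087116 ≡ 784 (mod 1607)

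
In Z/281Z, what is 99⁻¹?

Run the extended Euclidean algorithm:
281 = 2·99 + 83
99 = 1·83 + 16
83 = 5·16 + 3
16 = 5·3 + 1
3 = 3·1 + 0
gcd(99, 281) = 1, so the inverse exists.
Bézout: 1 = −31·281 + 88·99.
So 99⁻¹ ≡ 88 (mod 281).

88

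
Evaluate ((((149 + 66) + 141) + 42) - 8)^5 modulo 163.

149 + 66 = 215 ≡ 52 (mod 163)
52 + 141 = 193 ≡ 30 (mod 163)
30 + 42 = 72
72 - 8 = 64
(64)^5 ≡ 25 (mod 163)

25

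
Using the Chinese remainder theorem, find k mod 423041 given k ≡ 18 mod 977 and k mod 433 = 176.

977⁻¹ mod 433: 977*394 ≡ 1 (mod 433), so 977⁻¹ ≡ 394.
k = 18 + 977*((176 − 18)*394 mod 433) = 18 + 977*333 = 325359.

325359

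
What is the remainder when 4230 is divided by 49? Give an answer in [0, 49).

4230 = 86*49 + 16, so 4230 ≡ 16 (mod 49).

16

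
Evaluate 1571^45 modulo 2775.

1301

45 in binary is 101101, i.e. 45 = 32 + 8 + 4 + 1.
1571^1 ≡ 1571 (mod 2775)
1571^2 ≡ 1571^2 = 2468041 ≡ 1066 (mod 2775)
1571^4 ≡ 1066^2 = 1136356 ≡ 1381 (mod 2775)
1571^8 ≡ 1381^2 = 1907161 ≡ 736 (mod 2775)
1571^16 ≡ 736^2 = 541696 ≡ 571 (mod 2775)
1571^32 ≡ 571^2 = 326041 ≡ 1366 (mod 2775)
1571^45 = 1571^32 · 1571^8 · 1571^4 · 1571^1 ≡ 1366 · 736 · 1381 · 1571 (mod 2775).
Accumulate the product:
1366 · 736 = 1005376 ≡ 826
826 · 1381 = 1140706 ≡ 181
181 · 1571 = 284351 ≡ 1301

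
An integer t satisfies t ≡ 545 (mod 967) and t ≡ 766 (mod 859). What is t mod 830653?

967⁻¹ mod 859: 967·517 ≡ 1 (mod 859), so 967⁻¹ ≡ 517.
t = 545 + 967·((766 − 545)·517 mod 859) = 545 + 967·10 = 10215.
Check: 10215 mod 967 = 545, 10215 mod 859 = 766. ✓

10215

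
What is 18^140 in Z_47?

Compute successive squares:
140 in binary is 10001100, i.e. 140 = 128 + 8 + 4.
18^1 ≡ 18 (mod 47)
18^2 ≡ 18^2 = 324 ≡ 42 (mod 47)
18^4 ≡ 42^2 = 1764 ≡ 25 (mod 47)
18^8 ≡ 25^2 = 625 ≡ 14 (mod 47)
18^16 ≡ 14^2 = 196 ≡ 8 (mod 47)
18^32 ≡ 8^2 = 64 ≡ 17 (mod 47)
18^64 ≡ 17^2 = 289 ≡ 7 (mod 47)
18^128 ≡ 7^2 = 49 ≡ 2 (mod 47)
18^140 = 18^128 * 18^8 * 18^4 ≡ 2 * 14 * 25 (mod 47).
Accumulate the product:
2 * 14 = 28
28 * 25 = 700 ≡ 42

42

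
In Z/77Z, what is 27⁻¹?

20

Run the extended Euclidean algorithm:
77 = 2×27 + 23
27 = 1×23 + 4
23 = 5×4 + 3
4 = 1×3 + 1
3 = 3×1 + 0
gcd(27, 77) = 1, so the inverse exists.
Back-substitute for 1:
1 = 1×4 − 1×3
  = −1×23 + 6×4
  = 6×27 − 7×23
  = −7×77 + 20×27
So 27⁻¹ ≡ 20 (mod 77).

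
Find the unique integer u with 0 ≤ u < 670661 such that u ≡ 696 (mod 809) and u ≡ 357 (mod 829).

809⁻¹ mod 829: 809·373 ≡ 1 (mod 829), so 809⁻¹ ≡ 373.
u = 696 + 809·((357 − 696)·373 mod 829) = 696 + 809·390 = 316206.

316206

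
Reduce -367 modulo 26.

23

-367 = -15×26 + 23, so -367 ≡ 23 (mod 26).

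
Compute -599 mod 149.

-599 = -5×149 + 146, so -599 ≡ 146 (mod 149).

146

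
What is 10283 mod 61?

35

10283 = 168·61 + 35, so 10283 ≡ 35 (mod 61).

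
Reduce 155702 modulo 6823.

5596

155702 = 22×6823 + 5596, so 155702 ≡ 5596 (mod 6823).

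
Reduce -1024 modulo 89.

44

-1024 = -12*89 + 44, so -1024 ≡ 44 (mod 89).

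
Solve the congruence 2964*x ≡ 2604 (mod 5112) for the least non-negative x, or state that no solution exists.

163

gcd(2964, 5112) = 12, and 12 | 2604, so solutions exist.
Divide through by 12: 247*x = 217 (mod 426).
247⁻¹ ≡ 307 (mod 426).
x ≡ 307*217 ≡ 163 (mod 426).
The smallest non-negative solution is x = 163.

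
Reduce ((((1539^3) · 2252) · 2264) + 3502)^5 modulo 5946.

(1539)^3 ≡ 141 (mod 5946)
141 · 2252 = 317532 ≡ 2394 (mod 5946)
2394 · 2264 = 5420016 ≡ 3210 (mod 5946)
3210 + 3502 = 6712 ≡ 766 (mod 5946)
(766)^5 ≡ 3946 (mod 5946)

3946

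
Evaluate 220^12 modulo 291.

Compute successive squares:
12 in binary is 1100, i.e. 12 = 8 + 4.
220^1 ≡ 220 (mod 291)
220^2 ≡ 220^2 = 48400 ≡ 94 (mod 291)
220^4 ≡ 94^2 = 8836 ≡ 106 (mod 291)
220^8 ≡ 106^2 = 11236 ≡ 178 (mod 291)
220^12 = 220^8 · 220^4 ≡ 178 · 106 (mod 291).
178 · 106 = 18868 ≡ 244 (mod 291).

244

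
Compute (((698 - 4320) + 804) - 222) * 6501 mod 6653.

698 - 4320 = -3622 ≡ 3031 (mod 6653)
3031 + 804 = 3835
3835 - 222 = 3613
3613 * 6501 = 23488113 ≡ 3023 (mod 6653)

3023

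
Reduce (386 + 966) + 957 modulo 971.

367

386 + 966 = 1352 ≡ 381 (mod 971)
381 + 957 = 1338 ≡ 367 (mod 971)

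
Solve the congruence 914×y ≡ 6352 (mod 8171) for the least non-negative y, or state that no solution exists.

gcd(914, 8171) = 1, so a unique solution mod 8171 exists.
914⁻¹ ≡ 3120 (mod 8171).
y ≡ 3120×6352 ≡ 3565 (mod 8171).

3565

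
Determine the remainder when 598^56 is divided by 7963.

Using repeated squaring:
56 in binary is 111000, i.e. 56 = 32 + 16 + 8.
598^1 ≡ 598 (mod 7963)
598^2 ≡ 598^2 = 357604 ≡ 7232 (mod 7963)
598^4 ≡ 7232^2 = 52301824 ≡ 840 (mod 7963)
598^8 ≡ 840^2 = 705600 ≡ 4856 (mod 7963)
598^16 ≡ 4856^2 = 23580736 ≡ 2293 (mod 7963)
598^32 ≡ 2293^2 = 5257849 ≡ 2269 (mod 7963)
598^56 = 598^32 × 598^16 × 598^8 ≡ 2269 × 2293 × 4856 (mod 7963).
Accumulate the product:
2269 × 2293 = 5202817 ≡ 2978
2978 × 4856 = 14461168 ≡ 360

360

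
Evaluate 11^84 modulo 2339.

2211

Compute successive squares:
84 in binary is 1010100, i.e. 84 = 64 + 16 + 4.
11^1 ≡ 11 (mod 2339)
11^2 ≡ 11^2 = 121 (mod 2339)
11^4 ≡ 121^2 = 14641 ≡ 607 (mod 2339)
11^8 ≡ 607^2 = 368449 ≡ 1226 (mod 2339)
11^16 ≡ 1226^2 = 1503076 ≡ 1438 (mod 2339)
11^32 ≡ 1438^2 = 2067844 ≡ 168 (mod 2339)
11^64 ≡ 168^2 = 28224 ≡ 156 (mod 2339)
11^84 = 11^64 × 11^16 × 11^4 ≡ 156 × 1438 × 607 (mod 2339).
Accumulate the product:
156 × 1438 = 224328 ≡ 2123
2123 × 607 = 1288661 ≡ 2211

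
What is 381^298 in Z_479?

298 in binary is 100101010, i.e. 298 = 256 + 32 + 8 + 2.
381^1 ≡ 381 (mod 479)
381^2 ≡ 381^2 = 145161 ≡ 24 (mod 479)
381^4 ≡ 24^2 = 576 ≡ 97 (mod 479)
381^8 ≡ 97^2 = 9409 ≡ 308 (mod 479)
381^16 ≡ 308^2 = 94864 ≡ 22 (mod 479)
381^32 ≡ 22^2 = 484 ≡ 5 (mod 479)
381^64 ≡ 5^2 = 25 (mod 479)
381^128 ≡ 25^2 = 625 ≡ 146 (mod 479)
381^256 ≡ 146^2 = 21316 ≡ 240 (mod 479)
381^298 = 381^256 · 381^32 · 381^8 · 381^2 ≡ 240 · 5 · 308 · 24 (mod 479).
Accumulate the product:
240 · 5 = 1200 ≡ 242
242 · 308 = 74536 ≡ 291
291 · 24 = 6984 ≡ 278

278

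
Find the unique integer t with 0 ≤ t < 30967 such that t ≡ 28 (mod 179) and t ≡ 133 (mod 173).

18644

179⁻¹ mod 173: 179×29 ≡ 1 (mod 173), so 179⁻¹ ≡ 29.
t = 28 + 179×((133 − 28)×29 mod 173) = 28 + 179×104 = 18644.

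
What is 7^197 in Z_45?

22

By square-and-multiply:
7^1 ≡ 7 (mod 45)
7^2 ≡ 7^2 = 49 ≡ 4 (mod 45)
7^4 ≡ 4^2 = 16 (mod 45)
7^8 ≡ 16^2 = 256 ≡ 31 (mod 45)
7^16 ≡ 31^2 = 961 ≡ 16 (mod 45)
7^32 ≡ 16^2 = 256 ≡ 31 (mod 45)
7^64 ≡ 31^2 = 961 ≡ 16 (mod 45)
7^128 ≡ 16^2 = 256 ≡ 31 (mod 45)
7^197 = 7^128 * 7^64 * 7^4 * 7^1 ≡ 31 * 16 * 16 * 7 (mod 45).
Accumulate the product:
31 * 16 = 496 ≡ 1
1 * 16 = 16
16 * 7 = 112 ≡ 22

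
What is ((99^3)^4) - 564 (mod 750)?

237

(99)^3 ≡ 549 (mod 750)
(549)^4 ≡ 51 (mod 750)
51 - 564 = -513 ≡ 237 (mod 750)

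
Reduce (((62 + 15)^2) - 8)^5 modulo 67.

62 + 15 = 77 ≡ 10 (mod 67)
(10)^2 ≡ 33 (mod 67)
33 - 8 = 25
(25)^5 ≡ 40 (mod 67)

40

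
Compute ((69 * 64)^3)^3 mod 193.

69 * 64 = 4416 ≡ 170 (mod 193)
(170)^3 ≡ 185 (mod 193)
(185)^3 ≡ 67 (mod 193)

67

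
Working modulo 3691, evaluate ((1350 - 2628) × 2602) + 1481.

1716

1350 - 2628 = -1278 ≡ 2413 (mod 3691)
2413 × 2602 = 6278626 ≡ 235 (mod 3691)
235 + 1481 = 1716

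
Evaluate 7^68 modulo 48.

1

68 in binary is 1000100, i.e. 68 = 64 + 4.
7^1 ≡ 7 (mod 48)
7^2 ≡ 7^2 = 49 ≡ 1 (mod 48)
7^4 ≡ 1^2 = 1 (mod 48)
7^8 ≡ 1^2 = 1 (mod 48)
7^16 ≡ 1^2 = 1 (mod 48)
7^32 ≡ 1^2 = 1 (mod 48)
7^64 ≡ 1^2 = 1 (mod 48)
7^68 = 7^64 × 7^4 ≡ 1 × 1 (mod 48).
1 × 1 = 1 ≡ 1 (mod 48).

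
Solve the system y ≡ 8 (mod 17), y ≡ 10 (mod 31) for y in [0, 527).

17⁻¹ mod 31: 17×11 ≡ 1 (mod 31), so 17⁻¹ ≡ 11.
y = 8 + 17×((10 − 8)×11 mod 31) = 8 + 17×22 = 382.

382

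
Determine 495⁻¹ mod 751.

44

Apply the Euclidean algorithm and back-substitute:
751 = 1×495 + 256
495 = 1×256 + 239
256 = 1×239 + 17
239 = 14×17 + 1
17 = 17×1 + 0
gcd(495, 751) = 1, so the inverse exists.
Back-substitute for 1:
1 = 1×239 − 14×17
  = −14×256 + 15×239
  = 15×495 − 29×256
  = −29×751 + 44×495
So 495⁻¹ ≡ 44 (mod 751).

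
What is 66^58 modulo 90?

36

58 in binary is 111010, i.e. 58 = 32 + 16 + 8 + 2.
66^1 ≡ 66 (mod 90)
66^2 ≡ 66^2 = 4356 ≡ 36 (mod 90)
66^4 ≡ 36^2 = 1296 ≡ 36 (mod 90)
66^8 ≡ 36^2 = 1296 ≡ 36 (mod 90)
66^16 ≡ 36^2 = 1296 ≡ 36 (mod 90)
66^32 ≡ 36^2 = 1296 ≡ 36 (mod 90)
66^58 = 66^32 × 66^16 × 66^8 × 66^2 ≡ 36 × 36 × 36 × 36 (mod 90).
Accumulate the product:
36 × 36 = 1296 ≡ 36
36 × 36 = 1296 ≡ 36
36 × 36 = 1296 ≡ 36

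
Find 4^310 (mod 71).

45

310 in binary is 100110110, i.e. 310 = 256 + 32 + 16 + 4 + 2.
4^1 ≡ 4 (mod 71)
4^2 ≡ 4^2 = 16 (mod 71)
4^4 ≡ 16^2 = 256 ≡ 43 (mod 71)
4^8 ≡ 43^2 = 1849 ≡ 3 (mod 71)
4^16 ≡ 3^2 = 9 (mod 71)
4^32 ≡ 9^2 = 81 ≡ 10 (mod 71)
4^64 ≡ 10^2 = 100 ≡ 29 (mod 71)
4^128 ≡ 29^2 = 841 ≡ 60 (mod 71)
4^256 ≡ 60^2 = 3600 ≡ 50 (mod 71)
4^310 = 4^256 * 4^32 * 4^16 * 4^4 * 4^2 ≡ 50 * 10 * 9 * 43 * 16 (mod 71).
Accumulate the product:
50 * 10 = 500 ≡ 3
3 * 9 = 27
27 * 43 = 1161 ≡ 25
25 * 16 = 400 ≡ 45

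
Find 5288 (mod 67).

5288 = 78×67 + 62, so 5288 ≡ 62 (mod 67).

62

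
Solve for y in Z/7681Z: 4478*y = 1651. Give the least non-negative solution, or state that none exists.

352

gcd(4478, 7681) = 1, so a unique solution mod 7681 exists.
4478⁻¹ ≡ 3964 (mod 7681).
y ≡ 3964*1651 ≡ 352 (mod 7681).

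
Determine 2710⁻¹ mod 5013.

Run the extended Euclidean algorithm:
5013 = 1*2710 + 2303
2710 = 1*2303 + 407
2303 = 5*407 + 268
407 = 1*268 + 139
268 = 1*139 + 129
139 = 1*129 + 10
129 = 12*10 + 9
10 = 1*9 + 1
9 = 9*1 + 0
gcd(2710, 5013) = 1, so the inverse exists.
Back-substitute for 1:
1 = 1*10 − 1*9
  = −1*129 + 13*10
  = 13*139 − 14*129
  = −14*268 + 27*139
  = 27*407 − 41*268
  = −41*2303 + 232*407
  = 232*2710 − 273*2303
  = −273*5013 + 505*2710
So 2710⁻¹ ≡ 505 (mod 5013).

505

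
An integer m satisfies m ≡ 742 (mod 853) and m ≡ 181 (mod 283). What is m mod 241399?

853⁻¹ mod 283: 853·71 ≡ 1 (mod 283), so 853⁻¹ ≡ 71.
m = 742 + 853·((181 − 742)·71 mod 283) = 742 + 853·72 = 62158.
Check: 62158 mod 853 = 742, 62158 mod 283 = 181. ✓

62158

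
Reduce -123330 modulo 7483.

-123330 = -17*7483 + 3881, so -123330 ≡ 3881 (mod 7483).

3881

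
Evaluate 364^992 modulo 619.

364^1 ≡ 364 (mod 619)
364^2 ≡ 364^2 = 132496 ≡ 30 (mod 619)
364^4 ≡ 30^2 = 900 ≡ 281 (mod 619)
364^8 ≡ 281^2 = 78961 ≡ 348 (mod 619)
364^16 ≡ 348^2 = 121104 ≡ 399 (mod 619)
364^32 ≡ 399^2 = 159201 ≡ 118 (mod 619)
364^64 ≡ 118^2 = 13924 ≡ 306 (mod 619)
364^128 ≡ 306^2 = 93636 ≡ 167 (mod 619)
364^256 ≡ 167^2 = 27889 ≡ 34 (mod 619)
364^512 ≡ 34^2 = 1156 ≡ 537 (mod 619)
364^992 = 364^512 × 364^256 × 364^128 × 364^64 × 364^32 ≡ 537 × 34 × 167 × 306 × 118 (mod 619).
Accumulate the product:
537 × 34 = 18258 ≡ 307
307 × 167 = 51269 ≡ 511
511 × 306 = 156366 ≡ 378
378 × 118 = 44604 ≡ 36

36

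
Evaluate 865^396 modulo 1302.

295

396 in binary is 110001100, i.e. 396 = 256 + 128 + 8 + 4.
865^1 ≡ 865 (mod 1302)
865^2 ≡ 865^2 = 748225 ≡ 877 (mod 1302)
865^4 ≡ 877^2 = 769129 ≡ 949 (mod 1302)
865^8 ≡ 949^2 = 900601 ≡ 919 (mod 1302)
865^16 ≡ 919^2 = 844561 ≡ 865 (mod 1302)
865^32 ≡ 865^2 = 748225 ≡ 877 (mod 1302)
865^64 ≡ 877^2 = 769129 ≡ 949 (mod 1302)
865^128 ≡ 949^2 = 900601 ≡ 919 (mod 1302)
865^256 ≡ 919^2 = 844561 ≡ 865 (mod 1302)
865^396 = 865^256 × 865^128 × 865^8 × 865^4 ≡ 865 × 919 × 919 × 949 (mod 1302).
Accumulate the product:
865 × 919 = 794935 ≡ 715
715 × 919 = 657085 ≡ 877
877 × 949 = 832273 ≡ 295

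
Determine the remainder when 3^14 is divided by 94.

61

3^1 ≡ 3 (mod 94)
3^2 ≡ 3^2 = 9 (mod 94)
3^4 ≡ 9^2 = 81 (mod 94)
3^8 ≡ 81^2 = 6561 ≡ 75 (mod 94)
3^14 = 3^8 × 3^4 × 3^2 ≡ 75 × 81 × 9 (mod 94).
Accumulate the product:
75 × 81 = 6075 ≡ 59
59 × 9 = 531 ≡ 61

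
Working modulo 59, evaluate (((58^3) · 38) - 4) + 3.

20

(58)^3 ≡ 58 (mod 59)
58 · 38 = 2204 ≡ 21 (mod 59)
21 - 4 = 17
17 + 3 = 20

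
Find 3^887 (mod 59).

19

By square-and-multiply:
887 in binary is 1101110111, i.e. 887 = 512 + 256 + 64 + 32 + 16 + 4 + 2 + 1.
3^1 ≡ 3 (mod 59)
3^2 ≡ 3^2 = 9 (mod 59)
3^4 ≡ 9^2 = 81 ≡ 22 (mod 59)
3^8 ≡ 22^2 = 484 ≡ 12 (mod 59)
3^16 ≡ 12^2 = 144 ≡ 26 (mod 59)
3^32 ≡ 26^2 = 676 ≡ 27 (mod 59)
3^64 ≡ 27^2 = 729 ≡ 21 (mod 59)
3^128 ≡ 21^2 = 441 ≡ 28 (mod 59)
3^256 ≡ 28^2 = 784 ≡ 17 (mod 59)
3^512 ≡ 17^2 = 289 ≡ 53 (mod 59)
3^887 = 3^512 × 3^256 × 3^64 × 3^32 × 3^16 × 3^4 × 3^2 × 3^1 ≡ 53 × 17 × 21 × 27 × 26 × 22 × 9 × 3 (mod 59).
Accumulate the product:
53 × 17 = 901 ≡ 16
16 × 21 = 336 ≡ 41
41 × 27 = 1107 ≡ 45
45 × 26 = 1170 ≡ 49
49 × 22 = 1078 ≡ 16
16 × 9 = 144 ≡ 26
26 × 3 = 78 ≡ 19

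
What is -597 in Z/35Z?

33

-597 = -18×35 + 33, so -597 ≡ 33 (mod 35).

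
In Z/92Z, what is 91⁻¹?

Apply the Euclidean algorithm and back-substitute:
92 = 1·91 + 1
91 = 91·1 + 0
gcd(91, 92) = 1, so the inverse exists.
Back-substitute for 1:
1 = 1·92 − 1·91
So 91⁻¹ ≡ −1 ≡ 91 (mod 92).

91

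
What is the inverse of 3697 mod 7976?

3385

7976 = 2*3697 + 582
3697 = 6*582 + 205
582 = 2*205 + 172
205 = 1*172 + 33
172 = 5*33 + 7
33 = 4*7 + 5
7 = 1*5 + 2
5 = 2*2 + 1
2 = 2*1 + 0
gcd(3697, 7976) = 1, so the inverse exists.
Bézout: 1 = −1569*7976 + 3385*3697.
So 3697⁻¹ ≡ 3385 (mod 7976).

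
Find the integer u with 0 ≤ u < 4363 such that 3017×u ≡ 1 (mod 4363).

2940

By the extended Euclidean algorithm:
4363 = 1*3017 + 1346
3017 = 2*1346 + 325
1346 = 4*325 + 46
325 = 7*46 + 3
46 = 15*3 + 1
3 = 3*1 + 0
gcd(3017, 4363) = 1, so the inverse exists.
Back-substitute for 1:
1 = 1*46 − 15*3
  = −15*325 + 106*46
  = 106*1346 − 439*325
  = −439*3017 + 984*1346
  = 984*4363 − 1423*3017
So 3017⁻¹ ≡ −1423 ≡ 2940 (mod 4363).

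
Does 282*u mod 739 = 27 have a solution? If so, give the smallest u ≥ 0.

gcd(282, 739) = 1, so a unique solution mod 739 exists.
282⁻¹ ≡ 76 (mod 739).
u ≡ 76*27 ≡ 574 (mod 739).

574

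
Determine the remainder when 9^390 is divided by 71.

48

390 in binary is 110000110, i.e. 390 = 256 + 128 + 4 + 2.
9^1 ≡ 9 (mod 71)
9^2 ≡ 9^2 = 81 ≡ 10 (mod 71)
9^4 ≡ 10^2 = 100 ≡ 29 (mod 71)
9^8 ≡ 29^2 = 841 ≡ 60 (mod 71)
9^16 ≡ 60^2 = 3600 ≡ 50 (mod 71)
9^32 ≡ 50^2 = 2500 ≡ 15 (mod 71)
9^64 ≡ 15^2 = 225 ≡ 12 (mod 71)
9^128 ≡ 12^2 = 144 ≡ 2 (mod 71)
9^256 ≡ 2^2 = 4 (mod 71)
9^390 = 9^256 · 9^128 · 9^4 · 9^2 ≡ 4 · 2 · 29 · 10 (mod 71).
Accumulate the product:
4 · 2 = 8
8 · 29 = 232 ≡ 19
19 · 10 = 190 ≡ 48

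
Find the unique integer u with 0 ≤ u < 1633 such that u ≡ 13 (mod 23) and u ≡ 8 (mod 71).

23⁻¹ mod 71: 23×34 ≡ 1 (mod 71), so 23⁻¹ ≡ 34.
u = 13 + 23×((8 − 13)×34 mod 71) = 13 + 23×43 = 1002.

1002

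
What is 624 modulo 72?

624 = 8*72 + 48, so 624 ≡ 48 (mod 72).

48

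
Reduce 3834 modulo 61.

3834 = 62×61 + 52, so 3834 ≡ 52 (mod 61).

52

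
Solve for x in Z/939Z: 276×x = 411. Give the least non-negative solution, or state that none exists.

175

gcd(276, 939) = 3, and 3 | 411, so solutions exist.
Divide through by 3: 92×x = 137 (mod 313).
92⁻¹ ≡ 296 (mod 313).
x ≡ 296×137 ≡ 175 (mod 313).
The smallest non-negative solution is x = 175.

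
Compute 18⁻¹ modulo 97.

Apply the Euclidean algorithm and back-substitute:
97 = 5×18 + 7
18 = 2×7 + 4
7 = 1×4 + 3
4 = 1×3 + 1
3 = 3×1 + 0
gcd(18, 97) = 1, so the inverse exists.
Back-substitute for 1:
1 = 1×4 − 1×3
  = −1×7 + 2×4
  = 2×18 − 5×7
  = −5×97 + 27×18
So 18⁻¹ ≡ 27 (mod 97).

27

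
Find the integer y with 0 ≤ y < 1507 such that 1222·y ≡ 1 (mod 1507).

Apply the Euclidean algorithm and back-substitute:
1507 = 1*1222 + 285
1222 = 4*285 + 82
285 = 3*82 + 39
82 = 2*39 + 4
39 = 9*4 + 3
4 = 1*3 + 1
3 = 3*1 + 0
gcd(1222, 1507) = 1, so the inverse exists.
Back-substitute for 1:
1 = 1*4 − 1*3
  = −1*39 + 10*4
  = 10*82 − 21*39
  = −21*285 + 73*82
  = 73*1222 − 313*285
  = −313*1507 + 386*1222
So 1222⁻¹ ≡ 386 (mod 1507).

386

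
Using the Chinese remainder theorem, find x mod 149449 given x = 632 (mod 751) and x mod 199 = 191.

127551

751⁻¹ mod 199: 751×84 ≡ 1 (mod 199), so 751⁻¹ ≡ 84.
x = 632 + 751×((191 − 632)×84 mod 199) = 632 + 751×169 = 127551.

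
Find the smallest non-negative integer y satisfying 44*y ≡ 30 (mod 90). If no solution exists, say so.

gcd(44, 90) = 2, and 2 | 30, so solutions exist.
Divide through by 2: 22*y ≡ 15 mod 45.
22⁻¹ ≡ 43 (mod 45).
y ≡ 43*15 ≡ 15 (mod 45).
The smallest non-negative solution is y = 15.

15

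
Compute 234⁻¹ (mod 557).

388

Run the extended Euclidean algorithm:
557 = 2×234 + 89
234 = 2×89 + 56
89 = 1×56 + 33
56 = 1×33 + 23
33 = 1×23 + 10
23 = 2×10 + 3
10 = 3×3 + 1
3 = 3×1 + 0
gcd(234, 557) = 1, so the inverse exists.
Back-substitute for 1:
1 = 1×10 − 3×3
  = −3×23 + 7×10
  = 7×33 − 10×23
  = −10×56 + 17×33
  = 17×89 − 27×56
  = −27×234 + 71×89
  = 71×557 − 169×234
So 234⁻¹ ≡ −169 ≡ 388 (mod 557).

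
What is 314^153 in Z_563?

153 in binary is 10011001, i.e. 153 = 128 + 16 + 8 + 1.
314^1 ≡ 314 (mod 563)
314^2 ≡ 314^2 = 98596 ≡ 71 (mod 563)
314^4 ≡ 71^2 = 5041 ≡ 537 (mod 563)
314^8 ≡ 537^2 = 288369 ≡ 113 (mod 563)
314^16 ≡ 113^2 = 12769 ≡ 383 (mod 563)
314^32 ≡ 383^2 = 146689 ≡ 309 (mod 563)
314^64 ≡ 309^2 = 95481 ≡ 334 (mod 563)
314^128 ≡ 334^2 = 111556 ≡ 82 (mod 563)
314^153 = 314^128 · 314^16 · 314^8 · 314^1 ≡ 82 · 383 · 113 · 314 (mod 563).
Accumulate the product:
82 · 383 = 31406 ≡ 441
441 · 113 = 49833 ≡ 289
289 · 314 = 90746 ≡ 103

103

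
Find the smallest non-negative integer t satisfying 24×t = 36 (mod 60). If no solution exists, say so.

gcd(24, 60) = 12, and 12 | 36, so solutions exist.
Divide through by 12: 2×t ≡ 3 mod 5.
2⁻¹ ≡ 3 (mod 5).
t ≡ 3×3 ≡ 4 (mod 5).
The smallest non-negative solution is t = 4.

4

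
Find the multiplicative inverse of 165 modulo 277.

230

Apply the Euclidean algorithm and back-substitute:
277 = 1×165 + 112
165 = 1×112 + 53
112 = 2×53 + 6
53 = 8×6 + 5
6 = 1×5 + 1
5 = 5×1 + 0
gcd(165, 277) = 1, so the inverse exists.
Bézout: 1 = 28×277 − 47×165.
So 165⁻¹ ≡ −47 ≡ 230 (mod 277).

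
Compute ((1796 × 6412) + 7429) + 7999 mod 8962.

6248

1796 × 6412 = 11515952 ≡ 8744 (mod 8962)
8744 + 7429 = 16173 ≡ 7211 (mod 8962)
7211 + 7999 = 15210 ≡ 6248 (mod 8962)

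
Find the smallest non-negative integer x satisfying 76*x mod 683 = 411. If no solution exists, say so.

284

gcd(76, 683) = 1, so a unique solution mod 683 exists.
76⁻¹ ≡ 9 (mod 683).
x ≡ 9*411 ≡ 284 (mod 683).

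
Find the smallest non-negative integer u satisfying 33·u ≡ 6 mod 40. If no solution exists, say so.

22

gcd(33, 40) = 1, so a unique solution mod 40 exists.
33⁻¹ ≡ 17 (mod 40).
u ≡ 17·6 ≡ 22 (mod 40).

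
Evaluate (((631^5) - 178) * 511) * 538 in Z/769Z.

(631)^5 ≡ 702 (mod 769)
702 - 178 = 524
524 * 511 = 267764 ≡ 152 (mod 769)
152 * 538 = 81776 ≡ 262 (mod 769)

262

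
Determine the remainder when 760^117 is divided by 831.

760^1 ≡ 760 (mod 831)
760^2 ≡ 760^2 = 577600 ≡ 55 (mod 831)
760^4 ≡ 55^2 = 3025 ≡ 532 (mod 831)
760^8 ≡ 532^2 = 283024 ≡ 484 (mod 831)
760^16 ≡ 484^2 = 234256 ≡ 745 (mod 831)
760^32 ≡ 745^2 = 555025 ≡ 748 (mod 831)
760^64 ≡ 748^2 = 559504 ≡ 241 (mod 831)
760^117 = 760^64 * 760^32 * 760^16 * 760^4 * 760^1 ≡ 241 * 748 * 745 * 532 * 760 (mod 831).
Accumulate the product:
241 * 748 = 180268 ≡ 772
772 * 745 = 575140 ≡ 88
88 * 532 = 46816 ≡ 280
280 * 760 = 212800 ≡ 64

64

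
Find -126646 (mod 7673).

3795

-126646 = -17×7673 + 3795, so -126646 ≡ 3795 (mod 7673).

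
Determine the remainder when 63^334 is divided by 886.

Compute successive squares:
334 in binary is 101001110, i.e. 334 = 256 + 64 + 8 + 4 + 2.
63^1 ≡ 63 (mod 886)
63^2 ≡ 63^2 = 3969 ≡ 425 (mod 886)
63^4 ≡ 425^2 = 180625 ≡ 767 (mod 886)
63^8 ≡ 767^2 = 588289 ≡ 871 (mod 886)
63^16 ≡ 871^2 = 758641 ≡ 225 (mod 886)
63^32 ≡ 225^2 = 50625 ≡ 123 (mod 886)
63^64 ≡ 123^2 = 15129 ≡ 67 (mod 886)
63^128 ≡ 67^2 = 4489 ≡ 59 (mod 886)
63^256 ≡ 59^2 = 3481 ≡ 823 (mod 886)
63^334 = 63^256 · 63^64 · 63^8 · 63^4 · 63^2 ≡ 823 · 67 · 871 · 767 · 425 (mod 886).
Accumulate the product:
823 · 67 = 55141 ≡ 209
209 · 871 = 182039 ≡ 409
409 · 767 = 313703 ≡ 59
59 · 425 = 25075 ≡ 267

267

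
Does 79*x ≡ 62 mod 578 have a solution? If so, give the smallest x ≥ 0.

gcd(79, 578) = 1, so a unique solution mod 578 exists.
79⁻¹ ≡ 439 (mod 578).
x ≡ 439*62 ≡ 52 (mod 578).

52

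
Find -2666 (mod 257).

-2666 = -11·257 + 161, so -2666 ≡ 161 (mod 257).

161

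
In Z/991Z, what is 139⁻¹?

385

Apply the Euclidean algorithm and back-substitute:
991 = 7×139 + 18
139 = 7×18 + 13
18 = 1×13 + 5
13 = 2×5 + 3
5 = 1×3 + 2
3 = 1×2 + 1
2 = 2×1 + 0
gcd(139, 991) = 1, so the inverse exists.
Back-substitute for 1:
1 = 1×3 − 1×2
  = −1×5 + 2×3
  = 2×13 − 5×5
  = −5×18 + 7×13
  = 7×139 − 54×18
  = −54×991 + 385×139
So 139⁻¹ ≡ 385 (mod 991).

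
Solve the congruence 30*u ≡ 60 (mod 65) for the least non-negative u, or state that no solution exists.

gcd(30, 65) = 5, and 5 | 60, so solutions exist.
Divide through by 5: 6*u mod 13 = 12.
6⁻¹ ≡ 11 (mod 13).
u ≡ 11*12 ≡ 2 (mod 13).
The smallest non-negative solution is u = 2.

2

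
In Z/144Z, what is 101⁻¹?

77

Run the extended Euclidean algorithm:
144 = 1×101 + 43
101 = 2×43 + 15
43 = 2×15 + 13
15 = 1×13 + 2
13 = 6×2 + 1
2 = 2×1 + 0
gcd(101, 144) = 1, so the inverse exists.
Back-substitute for 1:
1 = 1×13 − 6×2
  = −6×15 + 7×13
  = 7×43 − 20×15
  = −20×101 + 47×43
  = 47×144 − 67×101
So 101⁻¹ ≡ −67 ≡ 77 (mod 144).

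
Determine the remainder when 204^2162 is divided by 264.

204^1 ≡ 204 (mod 264)
204^2 ≡ 204^2 = 41616 ≡ 168 (mod 264)
204^4 ≡ 168^2 = 28224 ≡ 240 (mod 264)
204^8 ≡ 240^2 = 57600 ≡ 48 (mod 264)
204^16 ≡ 48^2 = 2304 ≡ 192 (mod 264)
204^32 ≡ 192^2 = 36864 ≡ 168 (mod 264)
204^64 ≡ 168^2 = 28224 ≡ 240 (mod 264)
204^128 ≡ 240^2 = 57600 ≡ 48 (mod 264)
204^256 ≡ 48^2 = 2304 ≡ 192 (mod 264)
204^512 ≡ 192^2 = 36864 ≡ 168 (mod 264)
204^1024 ≡ 168^2 = 28224 ≡ 240 (mod 264)
204^2048 ≡ 240^2 = 57600 ≡ 48 (mod 264)
204^2162 = 204^2048 * 204^64 * 204^32 * 204^16 * 204^2 ≡ 48 * 240 * 168 * 192 * 168 (mod 264).
Accumulate the product:
48 * 240 = 11520 ≡ 168
168 * 168 = 28224 ≡ 240
240 * 192 = 46080 ≡ 144
144 * 168 = 24192 ≡ 168

168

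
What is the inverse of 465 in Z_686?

537

By the extended Euclidean algorithm:
686 = 1×465 + 221
465 = 2×221 + 23
221 = 9×23 + 14
23 = 1×14 + 9
14 = 1×9 + 5
9 = 1×5 + 4
5 = 1×4 + 1
4 = 4×1 + 0
gcd(465, 686) = 1, so the inverse exists.
Bézout: 1 = 101×686 − 149×465.
So 465⁻¹ ≡ −149 ≡ 537 (mod 686).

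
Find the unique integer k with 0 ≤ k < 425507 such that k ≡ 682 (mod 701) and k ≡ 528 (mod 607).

701⁻¹ mod 607: 701·381 ≡ 1 (mod 607), so 701⁻¹ ≡ 381.
k = 682 + 701·((528 − 682)·381 mod 607) = 682 + 701·205 = 144387.

144387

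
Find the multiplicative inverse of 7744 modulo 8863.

697

Apply the Euclidean algorithm and back-substitute:
8863 = 1*7744 + 1119
7744 = 6*1119 + 1030
1119 = 1*1030 + 89
1030 = 11*89 + 51
89 = 1*51 + 38
51 = 1*38 + 13
38 = 2*13 + 12
13 = 1*12 + 1
12 = 12*1 + 0
gcd(7744, 8863) = 1, so the inverse exists.
Back-substitute for 1:
1 = 1*13 − 1*12
  = −1*38 + 3*13
  = 3*51 − 4*38
  = −4*89 + 7*51
  = 7*1030 − 81*89
  = −81*1119 + 88*1030
  = 88*7744 − 609*1119
  = −609*8863 + 697*7744
So 7744⁻¹ ≡ 697 (mod 8863).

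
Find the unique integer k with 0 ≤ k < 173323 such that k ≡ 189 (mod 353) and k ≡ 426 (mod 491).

25958

353⁻¹ mod 491: 353*338 ≡ 1 (mod 491), so 353⁻¹ ≡ 338.
k = 189 + 353*((426 − 189)*338 mod 491) = 189 + 353*73 = 25958.
Check: 25958 mod 353 = 189, 25958 mod 491 = 426. ✓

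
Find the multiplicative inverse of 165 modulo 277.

230

By the extended Euclidean algorithm:
277 = 1×165 + 112
165 = 1×112 + 53
112 = 2×53 + 6
53 = 8×6 + 5
6 = 1×5 + 1
5 = 5×1 + 0
gcd(165, 277) = 1, so the inverse exists.
Back-substitute for 1:
1 = 1×6 − 1×5
  = −1×53 + 9×6
  = 9×112 − 19×53
  = −19×165 + 28×112
  = 28×277 − 47×165
So 165⁻¹ ≡ −47 ≡ 230 (mod 277).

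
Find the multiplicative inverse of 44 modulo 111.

111 = 2·44 + 23
44 = 1·23 + 21
23 = 1·21 + 2
21 = 10·2 + 1
2 = 2·1 + 0
gcd(44, 111) = 1, so the inverse exists.
Bézout: 1 = −21·111 + 53·44.
So 44⁻¹ ≡ 53 (mod 111).

53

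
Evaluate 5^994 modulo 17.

Compute successive squares:
994 in binary is 1111100010, i.e. 994 = 512 + 256 + 128 + 64 + 32 + 2.
5^1 ≡ 5 (mod 17)
5^2 ≡ 5^2 = 25 ≡ 8 (mod 17)
5^4 ≡ 8^2 = 64 ≡ 13 (mod 17)
5^8 ≡ 13^2 = 169 ≡ 16 (mod 17)
5^16 ≡ 16^2 = 256 ≡ 1 (mod 17)
5^32 ≡ 1^2 = 1 (mod 17)
5^64 ≡ 1^2 = 1 (mod 17)
5^128 ≡ 1^2 = 1 (mod 17)
5^256 ≡ 1^2 = 1 (mod 17)
5^512 ≡ 1^2 = 1 (mod 17)
5^994 = 5^512 * 5^256 * 5^128 * 5^64 * 5^32 * 5^2 ≡ 1 * 1 * 1 * 1 * 1 * 8 (mod 17).
Accumulate the product:
1 * 1 = 1
1 * 1 = 1
1 * 1 = 1
1 * 1 = 1
1 * 8 = 8

8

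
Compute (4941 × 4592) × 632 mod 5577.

336

4941 × 4592 = 22689072 ≡ 1836 (mod 5577)
1836 × 632 = 1160352 ≡ 336 (mod 5577)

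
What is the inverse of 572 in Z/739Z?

739 = 1×572 + 167
572 = 3×167 + 71
167 = 2×71 + 25
71 = 2×25 + 21
25 = 1×21 + 4
21 = 5×4 + 1
4 = 4×1 + 0
gcd(572, 739) = 1, so the inverse exists.
Back-substitute for 1:
1 = 1×21 − 5×4
  = −5×25 + 6×21
  = 6×71 − 17×25
  = −17×167 + 40×71
  = 40×572 − 137×167
  = −137×739 + 177×572
So 572⁻¹ ≡ 177 (mod 739).

177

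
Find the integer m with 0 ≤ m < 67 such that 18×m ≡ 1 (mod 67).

41

67 = 3×18 + 13
18 = 1×13 + 5
13 = 2×5 + 3
5 = 1×3 + 2
3 = 1×2 + 1
2 = 2×1 + 0
gcd(18, 67) = 1, so the inverse exists.
Back-substitute for 1:
1 = 1×3 − 1×2
  = −1×5 + 2×3
  = 2×13 − 5×5
  = −5×18 + 7×13
  = 7×67 − 26×18
So 18⁻¹ ≡ −26 ≡ 41 (mod 67).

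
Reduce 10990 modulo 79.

10990 = 139×79 + 9, so 10990 ≡ 9 (mod 79).

9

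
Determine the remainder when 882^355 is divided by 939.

702

882^1 ≡ 882 (mod 939)
882^2 ≡ 882^2 = 777924 ≡ 432 (mod 939)
882^4 ≡ 432^2 = 186624 ≡ 702 (mod 939)
882^8 ≡ 702^2 = 492804 ≡ 768 (mod 939)
882^16 ≡ 768^2 = 589824 ≡ 132 (mod 939)
882^32 ≡ 132^2 = 17424 ≡ 522 (mod 939)
882^64 ≡ 522^2 = 272484 ≡ 174 (mod 939)
882^128 ≡ 174^2 = 30276 ≡ 228 (mod 939)
882^256 ≡ 228^2 = 51984 ≡ 339 (mod 939)
882^355 = 882^256 * 882^64 * 882^32 * 882^2 * 882^1 ≡ 339 * 174 * 522 * 432 * 882 (mod 939).
Accumulate the product:
339 * 174 = 58986 ≡ 768
768 * 522 = 400896 ≡ 882
882 * 432 = 381024 ≡ 729
729 * 882 = 642978 ≡ 702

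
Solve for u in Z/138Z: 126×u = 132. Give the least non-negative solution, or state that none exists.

12

gcd(126, 138) = 6, and 6 | 132, so solutions exist.
Divide through by 6: 21×u ≡ 22 mod 23.
21⁻¹ ≡ 11 (mod 23).
u ≡ 11×22 ≡ 12 (mod 23).
The smallest non-negative solution is u = 12.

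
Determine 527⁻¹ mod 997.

997 = 1*527 + 470
527 = 1*470 + 57
470 = 8*57 + 14
57 = 4*14 + 1
14 = 14*1 + 0
gcd(527, 997) = 1, so the inverse exists.
Bézout: 1 = −37*997 + 70*527.
So 527⁻¹ ≡ 70 (mod 997).

70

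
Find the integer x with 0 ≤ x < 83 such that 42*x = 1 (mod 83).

83 = 1×42 + 41
42 = 1×41 + 1
41 = 41×1 + 0
gcd(42, 83) = 1, so the inverse exists.
Back-substitute for 1:
1 = 1×42 − 1×41
  = −1×83 + 2×42
So 42⁻¹ ≡ 2 (mod 83).

2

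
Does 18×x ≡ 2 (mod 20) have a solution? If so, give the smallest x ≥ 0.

9

gcd(18, 20) = 2, and 2 | 2, so solutions exist.
Divide through by 2: 9×x ≡ 1 mod 10.
9⁻¹ ≡ 9 (mod 10).
x ≡ 9×1 ≡ 9 (mod 10).
The smallest non-negative solution is x = 9.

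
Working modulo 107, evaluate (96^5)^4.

(96)^5 ≡ 91 (mod 107)
(91)^4 ≡ 52 (mod 107)

52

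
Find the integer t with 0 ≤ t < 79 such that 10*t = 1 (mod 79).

By the extended Euclidean algorithm:
79 = 7×10 + 9
10 = 1×9 + 1
9 = 9×1 + 0
gcd(10, 79) = 1, so the inverse exists.
Bézout: 1 = −1×79 + 8×10.
So 10⁻¹ ≡ 8 (mod 79).

8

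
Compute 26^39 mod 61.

39 in binary is 100111, i.e. 39 = 32 + 4 + 2 + 1.
26^1 ≡ 26 (mod 61)
26^2 ≡ 26^2 = 676 ≡ 5 (mod 61)
26^4 ≡ 5^2 = 25 (mod 61)
26^8 ≡ 25^2 = 625 ≡ 15 (mod 61)
26^16 ≡ 15^2 = 225 ≡ 42 (mod 61)
26^32 ≡ 42^2 = 1764 ≡ 56 (mod 61)
26^39 = 26^32 * 26^4 * 26^2 * 26^1 ≡ 56 * 25 * 5 * 26 (mod 61).
Accumulate the product:
56 * 25 = 1400 ≡ 58
58 * 5 = 290 ≡ 46
46 * 26 = 1196 ≡ 37

37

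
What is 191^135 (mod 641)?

10

By square-and-multiply:
135 in binary is 10000111, i.e. 135 = 128 + 4 + 2 + 1.
191^1 ≡ 191 (mod 641)
191^2 ≡ 191^2 = 36481 ≡ 585 (mod 641)
191^4 ≡ 585^2 = 342225 ≡ 572 (mod 641)
191^8 ≡ 572^2 = 327184 ≡ 274 (mod 641)
191^16 ≡ 274^2 = 75076 ≡ 79 (mod 641)
191^32 ≡ 79^2 = 6241 ≡ 472 (mod 641)
191^64 ≡ 472^2 = 222784 ≡ 357 (mod 641)
191^128 ≡ 357^2 = 127449 ≡ 531 (mod 641)
191^135 = 191^128 · 191^4 · 191^2 · 191^1 ≡ 531 · 572 · 585 · 191 (mod 641).
Accumulate the product:
531 · 572 = 303732 ≡ 539
539 · 585 = 315315 ≡ 584
584 · 191 = 111544 ≡ 10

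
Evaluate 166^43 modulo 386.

190

166^1 ≡ 166 (mod 386)
166^2 ≡ 166^2 = 27556 ≡ 150 (mod 386)
166^4 ≡ 150^2 = 22500 ≡ 112 (mod 386)
166^8 ≡ 112^2 = 12544 ≡ 192 (mod 386)
166^16 ≡ 192^2 = 36864 ≡ 194 (mod 386)
166^32 ≡ 194^2 = 37636 ≡ 194 (mod 386)
166^43 = 166^32 · 166^8 · 166^2 · 166^1 ≡ 194 · 192 · 150 · 166 (mod 386).
Accumulate the product:
194 · 192 = 37248 ≡ 192
192 · 150 = 28800 ≡ 236
236 · 166 = 39176 ≡ 190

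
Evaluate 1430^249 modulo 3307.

1657

1430^1 ≡ 1430 (mod 3307)
1430^2 ≡ 1430^2 = 2044900 ≡ 1174 (mod 3307)
1430^4 ≡ 1174^2 = 1378276 ≡ 2564 (mod 3307)
1430^8 ≡ 2564^2 = 6574096 ≡ 3087 (mod 3307)
1430^16 ≡ 3087^2 = 9529569 ≡ 2102 (mod 3307)
1430^32 ≡ 2102^2 = 4418404 ≡ 252 (mod 3307)
1430^64 ≡ 252^2 = 63504 ≡ 671 (mod 3307)
1430^128 ≡ 671^2 = 450241 ≡ 489 (mod 3307)
1430^249 = 1430^128 · 1430^64 · 1430^32 · 1430^16 · 1430^8 · 1430^1 ≡ 489 · 671 · 252 · 2102 · 3087 · 1430 (mod 3307).
Accumulate the product:
489 · 671 = 328119 ≡ 726
726 · 252 = 182952 ≡ 1067
1067 · 2102 = 2242834 ≡ 688
688 · 3087 = 2123856 ≡ 762
762 · 1430 = 1089660 ≡ 1657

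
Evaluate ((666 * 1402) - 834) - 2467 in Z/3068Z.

827

666 * 1402 = 933732 ≡ 1060 (mod 3068)
1060 - 834 = 226
226 - 2467 = -2241 ≡ 827 (mod 3068)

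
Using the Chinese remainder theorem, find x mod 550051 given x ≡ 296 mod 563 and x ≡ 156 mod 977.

250268

563⁻¹ mod 977: 563*918 ≡ 1 (mod 977), so 563⁻¹ ≡ 918.
x = 296 + 563*((156 − 296)*918 mod 977) = 296 + 563*444 = 250268.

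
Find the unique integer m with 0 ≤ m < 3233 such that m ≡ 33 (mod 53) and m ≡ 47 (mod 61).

2365

53⁻¹ mod 61: 53*38 ≡ 1 (mod 61), so 53⁻¹ ≡ 38.
m = 33 + 53*((47 − 33)*38 mod 61) = 33 + 53*44 = 2365.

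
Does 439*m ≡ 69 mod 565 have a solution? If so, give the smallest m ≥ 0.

551

gcd(439, 565) = 1, so a unique solution mod 565 exists.
439⁻¹ ≡ 139 (mod 565).
m ≡ 139*69 ≡ 551 (mod 565).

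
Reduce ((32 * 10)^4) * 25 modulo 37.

36

32 * 10 = 320 ≡ 24 (mod 37)
(24)^4 ≡ 34 (mod 37)
34 * 25 = 850 ≡ 36 (mod 37)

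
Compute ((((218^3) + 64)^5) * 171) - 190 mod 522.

368

(218)^3 ≡ 98 (mod 522)
98 + 64 = 162
(162)^5 ≡ 162 (mod 522)
162 * 171 = 27702 ≡ 36 (mod 522)
36 - 190 = -154 ≡ 368 (mod 522)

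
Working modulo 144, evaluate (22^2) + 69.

(22)^2 ≡ 52 (mod 144)
52 + 69 = 121

121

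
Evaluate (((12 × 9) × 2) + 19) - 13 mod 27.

6

12 × 9 = 108 ≡ 0 (mod 27)
0 × 2 = 0
0 + 19 = 19
19 - 13 = 6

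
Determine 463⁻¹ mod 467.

Run the extended Euclidean algorithm:
467 = 1*463 + 4
463 = 115*4 + 3
4 = 1*3 + 1
3 = 3*1 + 0
gcd(463, 467) = 1, so the inverse exists.
Back-substitute for 1:
1 = 1*4 − 1*3
  = −1*463 + 116*4
  = 116*467 − 117*463
So 463⁻¹ ≡ −117 ≡ 350 (mod 467).

350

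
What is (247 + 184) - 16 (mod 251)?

164

247 + 184 = 431 ≡ 180 (mod 251)
180 - 16 = 164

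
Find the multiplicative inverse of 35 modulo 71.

71 = 2·35 + 1
35 = 35·1 + 0
gcd(35, 71) = 1, so the inverse exists.
Back-substitute for 1:
1 = 1·71 − 2·35
So 35⁻¹ ≡ −2 ≡ 69 (mod 71).

69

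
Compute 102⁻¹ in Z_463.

404

463 = 4·102 + 55
102 = 1·55 + 47
55 = 1·47 + 8
47 = 5·8 + 7
8 = 1·7 + 1
7 = 7·1 + 0
gcd(102, 463) = 1, so the inverse exists.
Bézout: 1 = 13·463 − 59·102.
So 102⁻¹ ≡ −59 ≡ 404 (mod 463).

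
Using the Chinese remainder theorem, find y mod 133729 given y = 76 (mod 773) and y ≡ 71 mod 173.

773⁻¹ mod 173: 773·47 ≡ 1 (mod 173), so 773⁻¹ ≡ 47.
y = 76 + 773·((71 − 76)·47 mod 173) = 76 + 773·111 = 85879.
Check: 85879 mod 773 = 76, 85879 mod 173 = 71. ✓

85879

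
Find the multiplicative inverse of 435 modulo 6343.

Apply the Euclidean algorithm and back-substitute:
6343 = 14·435 + 253
435 = 1·253 + 182
253 = 1·182 + 71
182 = 2·71 + 40
71 = 1·40 + 31
40 = 1·31 + 9
31 = 3·9 + 4
9 = 2·4 + 1
4 = 4·1 + 0
gcd(435, 6343) = 1, so the inverse exists.
Bézout: 1 = −98·6343 + 1429·435.
So 435⁻¹ ≡ 1429 (mod 6343).

1429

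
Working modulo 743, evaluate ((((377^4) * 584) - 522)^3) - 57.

556

(377)^4 ≡ 590 (mod 743)
590 * 584 = 344560 ≡ 551 (mod 743)
551 - 522 = 29
(29)^3 ≡ 613 (mod 743)
613 - 57 = 556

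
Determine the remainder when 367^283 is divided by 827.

686

283 in binary is 100011011, i.e. 283 = 256 + 16 + 8 + 2 + 1.
367^1 ≡ 367 (mod 827)
367^2 ≡ 367^2 = 134689 ≡ 715 (mod 827)
367^4 ≡ 715^2 = 511225 ≡ 139 (mod 827)
367^8 ≡ 139^2 = 19321 ≡ 300 (mod 827)
367^16 ≡ 300^2 = 90000 ≡ 684 (mod 827)
367^32 ≡ 684^2 = 467856 ≡ 601 (mod 827)
367^64 ≡ 601^2 = 361201 ≡ 629 (mod 827)
367^128 ≡ 629^2 = 395641 ≡ 335 (mod 827)
367^256 ≡ 335^2 = 112225 ≡ 580 (mod 827)
367^283 = 367^256 · 367^16 · 367^8 · 367^2 · 367^1 ≡ 580 · 684 · 300 · 715 · 367 (mod 827).
Accumulate the product:
580 · 684 = 396720 ≡ 587
587 · 300 = 176100 ≡ 776
776 · 715 = 554840 ≡ 750
750 · 367 = 275250 ≡ 686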